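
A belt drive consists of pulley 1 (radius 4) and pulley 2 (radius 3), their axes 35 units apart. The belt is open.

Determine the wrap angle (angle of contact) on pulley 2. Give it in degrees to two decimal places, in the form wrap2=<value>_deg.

wrap2=176.73_deg

open belt: β = asin((r2−r1)/C) = asin(-1/35) = -1.6372°
wrap1 = π − 2β = 183.2745°
wrap2 = π + 2β = 176.7255°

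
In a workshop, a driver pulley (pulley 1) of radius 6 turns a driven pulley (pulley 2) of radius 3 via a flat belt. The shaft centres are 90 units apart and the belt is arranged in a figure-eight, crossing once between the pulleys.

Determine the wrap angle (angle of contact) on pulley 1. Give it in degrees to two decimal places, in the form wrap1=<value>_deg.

crossed belt: β = asin((r1+r2)/C) = asin(9/90) = 5.7392°
wrap1 = wrap2 = π + 2β = 191.4783°

wrap1=191.48_deg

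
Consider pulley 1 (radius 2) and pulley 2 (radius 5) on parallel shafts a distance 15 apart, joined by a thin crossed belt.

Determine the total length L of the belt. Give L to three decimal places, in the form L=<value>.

L=55.321

crossed belt: β = asin((r1+r2)/C) = asin(7/15) = 27.8181°
wrap1 = wrap2 = π + 2β = 235.6363°
tangent length = C·cosβ = 13.2665
L = (r1+r2)·wrap + 2·C·cosβ = 7·4.1126 + 2·13.2665 = 55.3214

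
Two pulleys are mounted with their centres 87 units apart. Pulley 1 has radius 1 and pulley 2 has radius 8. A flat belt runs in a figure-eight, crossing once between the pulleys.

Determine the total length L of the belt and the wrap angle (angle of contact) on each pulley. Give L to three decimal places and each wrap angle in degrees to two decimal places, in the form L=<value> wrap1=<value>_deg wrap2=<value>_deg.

crossed belt: β = asin((r1+r2)/C) = asin(9/87) = 5.9378°
wrap1 = wrap2 = π + 2β = 191.8755°
tangent length = C·cosβ = 86.5332
L = (r1+r2)·wrap + 2·C·cosβ = 9·3.3489 + 2·86.5332 = 203.2062

L=203.206 wrap1=191.88_deg wrap2=191.88_deg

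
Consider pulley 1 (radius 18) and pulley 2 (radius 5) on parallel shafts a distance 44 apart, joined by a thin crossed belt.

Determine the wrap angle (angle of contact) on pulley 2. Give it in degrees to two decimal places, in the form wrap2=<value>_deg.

crossed belt: β = asin((r1+r2)/C) = asin(23/44) = 31.5154°
wrap1 = wrap2 = π + 2β = 243.0307°

wrap2=243.03_deg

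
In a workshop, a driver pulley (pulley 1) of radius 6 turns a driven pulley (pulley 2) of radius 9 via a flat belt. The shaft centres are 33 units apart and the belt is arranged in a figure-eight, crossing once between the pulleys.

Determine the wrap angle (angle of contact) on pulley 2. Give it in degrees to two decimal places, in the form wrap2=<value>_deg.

crossed belt: β = asin((r1+r2)/C) = asin(15/33) = 27.0357°
wrap1 = wrap2 = π + 2β = 234.0714°

wrap2=234.07_deg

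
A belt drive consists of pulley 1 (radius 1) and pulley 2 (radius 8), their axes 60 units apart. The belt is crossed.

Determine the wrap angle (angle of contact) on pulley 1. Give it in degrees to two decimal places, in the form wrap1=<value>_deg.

wrap1=197.25_deg

crossed belt: β = asin((r1+r2)/C) = asin(9/60) = 8.6269°
wrap1 = wrap2 = π + 2β = 197.2539°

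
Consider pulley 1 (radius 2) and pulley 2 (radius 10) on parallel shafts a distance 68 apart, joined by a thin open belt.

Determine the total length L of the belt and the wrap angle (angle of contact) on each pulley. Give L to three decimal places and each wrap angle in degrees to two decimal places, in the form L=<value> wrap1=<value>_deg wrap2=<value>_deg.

open belt: β = asin((r2−r1)/C) = asin(8/68) = 6.7563°
wrap1 = π − 2β = 166.4873°
wrap2 = π + 2β = 193.5127°
tangent length = C·cosβ = 67.5278
L = r1·wrap1 + r2·wrap2 + 2·C·cosβ = 2·2.9058 + 10·3.3774 + 2·67.5278 = 174.6414

L=174.641 wrap1=166.49_deg wrap2=193.51_deg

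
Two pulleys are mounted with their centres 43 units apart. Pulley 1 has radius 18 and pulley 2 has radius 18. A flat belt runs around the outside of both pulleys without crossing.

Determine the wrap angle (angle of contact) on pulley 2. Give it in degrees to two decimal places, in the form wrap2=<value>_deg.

open belt: β = asin((r2−r1)/C) = asin(0/43) = 0.0000°
wrap1 = π − 2β = 180.0000°
wrap2 = π + 2β = 180.0000°

wrap2=180.00_deg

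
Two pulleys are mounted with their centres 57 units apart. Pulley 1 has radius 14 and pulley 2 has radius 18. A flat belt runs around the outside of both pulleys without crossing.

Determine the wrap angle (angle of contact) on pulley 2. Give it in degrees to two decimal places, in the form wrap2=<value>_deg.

wrap2=188.05_deg

open belt: β = asin((r2−r1)/C) = asin(4/57) = 4.0241°
wrap1 = π − 2β = 171.9519°
wrap2 = π + 2β = 188.0481°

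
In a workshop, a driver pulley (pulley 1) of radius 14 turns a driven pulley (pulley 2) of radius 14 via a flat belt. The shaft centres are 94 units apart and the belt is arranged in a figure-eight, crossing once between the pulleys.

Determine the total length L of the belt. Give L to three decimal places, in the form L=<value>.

crossed belt: β = asin((r1+r2)/C) = asin(28/94) = 17.3299°
wrap1 = wrap2 = π + 2β = 214.6597°
tangent length = C·cosβ = 89.7329
L = (r1+r2)·wrap + 2·C·cosβ = 28·3.7465 + 2·89.7329 = 284.3684

L=284.368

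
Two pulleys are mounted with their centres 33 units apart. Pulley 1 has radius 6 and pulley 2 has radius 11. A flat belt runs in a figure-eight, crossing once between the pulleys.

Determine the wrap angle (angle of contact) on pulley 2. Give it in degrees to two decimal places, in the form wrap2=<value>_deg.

crossed belt: β = asin((r1+r2)/C) = asin(17/33) = 31.0076°
wrap1 = wrap2 = π + 2β = 242.0152°

wrap2=242.02_deg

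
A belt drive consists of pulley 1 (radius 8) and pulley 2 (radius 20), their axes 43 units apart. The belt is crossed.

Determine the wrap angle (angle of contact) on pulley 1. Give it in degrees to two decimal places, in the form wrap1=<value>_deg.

wrap1=261.26_deg

crossed belt: β = asin((r1+r2)/C) = asin(28/43) = 40.6293°
wrap1 = wrap2 = π + 2β = 261.2587°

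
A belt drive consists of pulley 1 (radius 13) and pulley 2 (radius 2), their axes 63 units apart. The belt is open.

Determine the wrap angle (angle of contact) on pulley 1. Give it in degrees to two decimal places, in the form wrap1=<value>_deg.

wrap1=200.11_deg

open belt: β = asin((r2−r1)/C) = asin(-11/63) = -10.0556°
wrap1 = π − 2β = 200.1111°
wrap2 = π + 2β = 159.8889°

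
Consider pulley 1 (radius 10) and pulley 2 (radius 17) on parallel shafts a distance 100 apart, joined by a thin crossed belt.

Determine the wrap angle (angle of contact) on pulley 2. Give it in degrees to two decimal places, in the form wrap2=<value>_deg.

wrap2=211.33_deg

crossed belt: β = asin((r1+r2)/C) = asin(27/100) = 15.6643°
wrap1 = wrap2 = π + 2β = 211.3285°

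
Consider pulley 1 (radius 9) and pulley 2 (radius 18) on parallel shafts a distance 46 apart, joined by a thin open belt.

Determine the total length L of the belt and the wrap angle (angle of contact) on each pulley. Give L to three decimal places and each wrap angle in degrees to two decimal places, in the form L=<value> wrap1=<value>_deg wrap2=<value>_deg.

L=178.590 wrap1=157.43_deg wrap2=202.57_deg

open belt: β = asin((r2−r1)/C) = asin(9/46) = 11.2828°
wrap1 = π − 2β = 157.4344°
wrap2 = π + 2β = 202.5656°
tangent length = C·cosβ = 45.1110
L = r1·wrap1 + r2·wrap2 + 2·C·cosβ = 9·2.7477 + 18·3.5354 + 2·45.1110 = 178.5896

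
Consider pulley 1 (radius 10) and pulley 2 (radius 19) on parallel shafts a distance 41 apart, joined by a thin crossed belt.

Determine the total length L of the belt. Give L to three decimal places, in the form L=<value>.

crossed belt: β = asin((r1+r2)/C) = asin(29/41) = 45.0170°
wrap1 = wrap2 = π + 2β = 270.0341°
tangent length = C·cosβ = 28.9828
L = (r1+r2)·wrap + 2·C·cosβ = 29·4.7130 + 2·28.9828 = 194.6420

L=194.642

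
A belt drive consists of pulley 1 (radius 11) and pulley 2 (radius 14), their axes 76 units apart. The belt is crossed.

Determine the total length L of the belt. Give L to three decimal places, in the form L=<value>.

L=238.840

crossed belt: β = asin((r1+r2)/C) = asin(25/76) = 19.2049°
wrap1 = wrap2 = π + 2β = 218.4098°
tangent length = C·cosβ = 71.7705
L = (r1+r2)·wrap + 2·C·cosβ = 25·3.8120 + 2·71.7705 = 238.8402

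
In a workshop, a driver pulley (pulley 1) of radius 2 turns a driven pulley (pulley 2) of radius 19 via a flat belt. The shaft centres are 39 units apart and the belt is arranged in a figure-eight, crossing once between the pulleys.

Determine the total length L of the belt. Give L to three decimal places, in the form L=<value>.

L=155.582

crossed belt: β = asin((r1+r2)/C) = asin(21/39) = 32.5790°
wrap1 = wrap2 = π + 2β = 245.1579°
tangent length = C·cosβ = 32.8634
L = (r1+r2)·wrap + 2·C·cosβ = 21·4.2788 + 2·32.8634 = 155.5818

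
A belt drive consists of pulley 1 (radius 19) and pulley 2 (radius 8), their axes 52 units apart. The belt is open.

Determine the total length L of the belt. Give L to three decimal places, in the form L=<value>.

L=191.159

open belt: β = asin((r2−r1)/C) = asin(-11/52) = -12.2125°
wrap1 = π − 2β = 204.4251°
wrap2 = π + 2β = 155.5749°
tangent length = C·cosβ = 50.8232
L = r1·wrap1 + r2·wrap2 + 2·C·cosβ = 19·3.5679 + 8·2.7153 + 2·50.8232 = 191.1587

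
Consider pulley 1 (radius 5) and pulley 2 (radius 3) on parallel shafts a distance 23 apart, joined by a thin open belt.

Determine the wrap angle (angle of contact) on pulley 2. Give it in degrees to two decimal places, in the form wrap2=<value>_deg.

wrap2=170.02_deg

open belt: β = asin((r2−r1)/C) = asin(-2/23) = -4.9885°
wrap1 = π − 2β = 189.9771°
wrap2 = π + 2β = 170.0229°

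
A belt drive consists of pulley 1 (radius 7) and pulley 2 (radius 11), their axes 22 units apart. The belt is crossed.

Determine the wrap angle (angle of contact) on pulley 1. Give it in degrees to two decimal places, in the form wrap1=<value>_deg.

crossed belt: β = asin((r1+r2)/C) = asin(18/22) = 54.9032°
wrap1 = wrap2 = π + 2β = 289.8064°

wrap1=289.81_deg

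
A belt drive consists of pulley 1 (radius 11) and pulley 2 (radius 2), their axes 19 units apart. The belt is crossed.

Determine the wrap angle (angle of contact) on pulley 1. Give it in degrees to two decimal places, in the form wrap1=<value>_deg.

crossed belt: β = asin((r1+r2)/C) = asin(13/19) = 43.1736°
wrap1 = wrap2 = π + 2β = 266.3471°

wrap1=266.35_deg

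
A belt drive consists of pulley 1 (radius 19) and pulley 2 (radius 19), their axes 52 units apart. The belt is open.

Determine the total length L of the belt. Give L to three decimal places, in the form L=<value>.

L=223.381

open belt: β = asin((r2−r1)/C) = asin(0/52) = 0.0000°
wrap1 = π − 2β = 180.0000°
wrap2 = π + 2β = 180.0000°
tangent length = C·cosβ = 52.0000
L = r1·wrap1 + r2·wrap2 + 2·C·cosβ = 19·3.1416 + 19·3.1416 + 2·52.0000 = 223.3805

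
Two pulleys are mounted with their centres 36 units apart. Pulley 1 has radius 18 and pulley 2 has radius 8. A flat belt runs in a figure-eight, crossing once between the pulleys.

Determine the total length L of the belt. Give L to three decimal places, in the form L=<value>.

L=173.446

crossed belt: β = asin((r1+r2)/C) = asin(26/36) = 46.2383°
wrap1 = wrap2 = π + 2β = 272.4765°
tangent length = C·cosβ = 24.8998
L = (r1+r2)·wrap + 2·C·cosβ = 26·4.7556 + 2·24.8998 = 173.4455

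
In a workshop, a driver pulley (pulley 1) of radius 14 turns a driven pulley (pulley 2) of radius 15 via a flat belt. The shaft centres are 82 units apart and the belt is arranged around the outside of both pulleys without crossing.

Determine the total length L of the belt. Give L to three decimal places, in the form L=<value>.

open belt: β = asin((r2−r1)/C) = asin(1/82) = 0.6987°
wrap1 = π − 2β = 178.6025°
wrap2 = π + 2β = 181.3975°
tangent length = C·cosβ = 81.9939
L = r1·wrap1 + r2·wrap2 + 2·C·cosβ = 14·3.1172 + 15·3.1660 + 2·81.9939 = 255.1184

L=255.118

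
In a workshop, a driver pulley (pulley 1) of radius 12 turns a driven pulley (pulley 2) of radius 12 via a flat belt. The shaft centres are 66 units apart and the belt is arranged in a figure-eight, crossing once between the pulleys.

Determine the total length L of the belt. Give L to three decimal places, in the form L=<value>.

L=216.226

crossed belt: β = asin((r1+r2)/C) = asin(24/66) = 21.3237°
wrap1 = wrap2 = π + 2β = 222.6474°
tangent length = C·cosβ = 61.4817
L = (r1+r2)·wrap + 2·C·cosβ = 24·3.8859 + 2·61.4817 = 216.2257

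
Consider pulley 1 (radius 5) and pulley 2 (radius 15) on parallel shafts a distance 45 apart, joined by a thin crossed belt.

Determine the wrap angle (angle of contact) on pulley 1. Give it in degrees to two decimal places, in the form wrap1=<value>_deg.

crossed belt: β = asin((r1+r2)/C) = asin(20/45) = 26.3878°
wrap1 = wrap2 = π + 2β = 232.7756°

wrap1=232.78_deg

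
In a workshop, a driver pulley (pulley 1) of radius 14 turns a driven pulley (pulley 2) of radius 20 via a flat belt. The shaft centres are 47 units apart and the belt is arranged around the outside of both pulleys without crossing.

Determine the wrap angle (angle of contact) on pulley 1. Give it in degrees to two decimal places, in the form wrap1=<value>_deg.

wrap1=165.33_deg

open belt: β = asin((r2−r1)/C) = asin(6/47) = 7.3344°
wrap1 = π − 2β = 165.3313°
wrap2 = π + 2β = 194.6687°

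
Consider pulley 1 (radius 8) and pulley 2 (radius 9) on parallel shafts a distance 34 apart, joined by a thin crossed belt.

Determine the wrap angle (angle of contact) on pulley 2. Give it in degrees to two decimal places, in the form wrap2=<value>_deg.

crossed belt: β = asin((r1+r2)/C) = asin(17/34) = 30.0000°
wrap1 = wrap2 = π + 2β = 240.0000°

wrap2=240.00_deg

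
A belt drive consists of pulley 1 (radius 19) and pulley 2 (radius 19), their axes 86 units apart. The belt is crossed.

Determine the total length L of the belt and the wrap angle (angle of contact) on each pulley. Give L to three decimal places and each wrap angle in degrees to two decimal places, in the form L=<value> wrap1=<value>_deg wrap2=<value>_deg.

crossed belt: β = asin((r1+r2)/C) = asin(38/86) = 26.2226°
wrap1 = wrap2 = π + 2β = 232.4453°
tangent length = C·cosβ = 77.1492
L = (r1+r2)·wrap + 2·C·cosβ = 38·4.0569 + 2·77.1492 = 308.4620

L=308.462 wrap1=232.45_deg wrap2=232.45_deg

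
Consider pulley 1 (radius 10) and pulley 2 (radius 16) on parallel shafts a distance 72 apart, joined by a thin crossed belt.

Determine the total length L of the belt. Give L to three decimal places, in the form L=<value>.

L=235.177

crossed belt: β = asin((r1+r2)/C) = asin(26/72) = 21.1684°
wrap1 = wrap2 = π + 2β = 222.3369°
tangent length = C·cosβ = 67.1416
L = (r1+r2)·wrap + 2·C·cosβ = 26·3.8805 + 2·67.1416 = 235.1766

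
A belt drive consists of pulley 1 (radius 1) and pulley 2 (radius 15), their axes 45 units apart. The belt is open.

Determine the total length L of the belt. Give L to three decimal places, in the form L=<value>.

L=144.657

open belt: β = asin((r2−r1)/C) = asin(14/45) = 18.1262°
wrap1 = π − 2β = 143.7476°
wrap2 = π + 2β = 216.2524°
tangent length = C·cosβ = 42.7668
L = r1·wrap1 + r2·wrap2 + 2·C·cosβ = 1·2.5089 + 15·3.7743 + 2·42.7668 = 144.6572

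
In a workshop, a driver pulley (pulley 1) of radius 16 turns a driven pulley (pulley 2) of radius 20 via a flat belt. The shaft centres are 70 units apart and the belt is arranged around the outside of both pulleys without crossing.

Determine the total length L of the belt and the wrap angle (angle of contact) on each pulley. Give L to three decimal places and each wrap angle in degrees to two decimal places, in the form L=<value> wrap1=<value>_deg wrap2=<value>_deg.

L=253.326 wrap1=173.45_deg wrap2=186.55_deg

open belt: β = asin((r2−r1)/C) = asin(4/70) = 3.2758°
wrap1 = π − 2β = 173.4483°
wrap2 = π + 2β = 186.5517°
tangent length = C·cosβ = 69.8856
L = r1·wrap1 + r2·wrap2 + 2·C·cosβ = 16·3.0272 + 20·3.2559 + 2·69.8856 = 253.3260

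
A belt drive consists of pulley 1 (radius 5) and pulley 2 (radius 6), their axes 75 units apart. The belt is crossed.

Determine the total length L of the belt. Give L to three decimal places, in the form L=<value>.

crossed belt: β = asin((r1+r2)/C) = asin(11/75) = 8.4338°
wrap1 = wrap2 = π + 2β = 196.8676°
tangent length = C·cosβ = 74.1889
L = (r1+r2)·wrap + 2·C·cosβ = 11·3.4360 + 2·74.1889 = 186.1738

L=186.174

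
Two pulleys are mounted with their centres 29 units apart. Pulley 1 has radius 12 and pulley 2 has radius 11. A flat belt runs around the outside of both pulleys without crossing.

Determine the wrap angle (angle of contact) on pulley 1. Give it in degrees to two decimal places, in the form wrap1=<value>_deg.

open belt: β = asin((r2−r1)/C) = asin(-1/29) = -1.9761°
wrap1 = π − 2β = 183.9522°
wrap2 = π + 2β = 176.0478°

wrap1=183.95_deg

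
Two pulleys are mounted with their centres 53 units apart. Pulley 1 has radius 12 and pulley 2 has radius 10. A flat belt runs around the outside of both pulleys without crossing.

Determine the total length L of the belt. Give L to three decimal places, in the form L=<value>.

L=175.191

open belt: β = asin((r2−r1)/C) = asin(-2/53) = -2.1626°
wrap1 = π − 2β = 184.3252°
wrap2 = π + 2β = 175.6748°
tangent length = C·cosβ = 52.9623
L = r1·wrap1 + r2·wrap2 + 2·C·cosβ = 12·3.2171 + 10·3.0661 + 2·52.9623 = 175.1905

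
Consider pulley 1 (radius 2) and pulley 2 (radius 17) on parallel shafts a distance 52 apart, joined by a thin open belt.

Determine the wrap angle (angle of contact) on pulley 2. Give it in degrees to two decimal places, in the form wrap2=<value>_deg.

wrap2=213.53_deg

open belt: β = asin((r2−r1)/C) = asin(15/52) = 16.7659°
wrap1 = π − 2β = 146.4683°
wrap2 = π + 2β = 213.5317°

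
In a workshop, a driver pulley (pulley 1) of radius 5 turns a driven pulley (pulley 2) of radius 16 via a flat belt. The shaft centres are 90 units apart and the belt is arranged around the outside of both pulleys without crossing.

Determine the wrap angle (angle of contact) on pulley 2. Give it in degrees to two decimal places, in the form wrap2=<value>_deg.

open belt: β = asin((r2−r1)/C) = asin(11/90) = 7.0204°
wrap1 = π − 2β = 165.9593°
wrap2 = π + 2β = 194.0407°

wrap2=194.04_deg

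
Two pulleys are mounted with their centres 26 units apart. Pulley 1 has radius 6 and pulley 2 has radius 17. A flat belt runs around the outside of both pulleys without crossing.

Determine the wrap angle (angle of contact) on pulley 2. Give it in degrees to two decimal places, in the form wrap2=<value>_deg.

open belt: β = asin((r2−r1)/C) = asin(11/26) = 25.0290°
wrap1 = π − 2β = 129.9420°
wrap2 = π + 2β = 230.0580°

wrap2=230.06_deg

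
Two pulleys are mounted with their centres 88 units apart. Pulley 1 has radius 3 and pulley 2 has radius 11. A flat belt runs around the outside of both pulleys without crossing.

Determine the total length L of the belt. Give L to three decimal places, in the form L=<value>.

L=220.710

open belt: β = asin((r2−r1)/C) = asin(8/88) = 5.2159°
wrap1 = π − 2β = 169.5682°
wrap2 = π + 2β = 190.4318°
tangent length = C·cosβ = 87.6356
L = r1·wrap1 + r2·wrap2 + 2·C·cosβ = 3·2.9595 + 11·3.3237 + 2·87.6356 = 220.7101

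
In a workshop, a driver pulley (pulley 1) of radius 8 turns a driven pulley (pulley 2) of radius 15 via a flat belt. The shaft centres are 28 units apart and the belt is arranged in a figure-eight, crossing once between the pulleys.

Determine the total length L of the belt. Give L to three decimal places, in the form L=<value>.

L=148.534

crossed belt: β = asin((r1+r2)/C) = asin(23/28) = 55.2281°
wrap1 = wrap2 = π + 2β = 290.4561°
tangent length = C·cosβ = 15.9687
L = (r1+r2)·wrap + 2·C·cosβ = 23·5.0694 + 2·15.9687 = 148.5340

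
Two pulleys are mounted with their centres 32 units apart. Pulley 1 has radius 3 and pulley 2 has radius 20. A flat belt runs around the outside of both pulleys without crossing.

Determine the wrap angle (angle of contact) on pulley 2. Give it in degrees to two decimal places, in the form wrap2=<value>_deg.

wrap2=244.18_deg

open belt: β = asin((r2−r1)/C) = asin(17/32) = 32.0900°
wrap1 = π − 2β = 115.8201°
wrap2 = π + 2β = 244.1799°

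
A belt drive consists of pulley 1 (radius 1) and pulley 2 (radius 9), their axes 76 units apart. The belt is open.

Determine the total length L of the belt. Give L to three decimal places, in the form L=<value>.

open belt: β = asin((r2−r1)/C) = asin(8/76) = 6.0423°
wrap1 = π − 2β = 167.9153°
wrap2 = π + 2β = 192.0847°
tangent length = C·cosβ = 75.5778
L = r1·wrap1 + r2·wrap2 + 2·C·cosβ = 1·2.9307 + 9·3.3525 + 2·75.5778 = 184.2588

L=184.259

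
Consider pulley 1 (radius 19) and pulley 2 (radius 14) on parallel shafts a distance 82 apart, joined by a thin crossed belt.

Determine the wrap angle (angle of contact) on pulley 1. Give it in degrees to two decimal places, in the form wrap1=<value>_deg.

wrap1=227.46_deg

crossed belt: β = asin((r1+r2)/C) = asin(33/82) = 23.7307°
wrap1 = wrap2 = π + 2β = 227.4615°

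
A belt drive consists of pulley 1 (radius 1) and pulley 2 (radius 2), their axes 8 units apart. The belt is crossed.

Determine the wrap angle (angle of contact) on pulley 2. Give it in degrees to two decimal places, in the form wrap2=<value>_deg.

crossed belt: β = asin((r1+r2)/C) = asin(3/8) = 22.0243°
wrap1 = wrap2 = π + 2β = 224.0486°

wrap2=224.05_deg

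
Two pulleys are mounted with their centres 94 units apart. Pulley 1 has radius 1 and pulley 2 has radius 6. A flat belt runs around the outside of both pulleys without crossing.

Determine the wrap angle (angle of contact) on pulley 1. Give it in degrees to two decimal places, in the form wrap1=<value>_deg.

wrap1=173.90_deg

open belt: β = asin((r2−r1)/C) = asin(5/94) = 3.0491°
wrap1 = π − 2β = 173.9018°
wrap2 = π + 2β = 186.0982°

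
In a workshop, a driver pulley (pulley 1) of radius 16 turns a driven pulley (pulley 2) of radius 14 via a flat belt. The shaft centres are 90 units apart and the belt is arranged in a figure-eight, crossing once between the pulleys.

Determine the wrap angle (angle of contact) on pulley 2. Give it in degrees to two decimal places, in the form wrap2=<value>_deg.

crossed belt: β = asin((r1+r2)/C) = asin(30/90) = 19.4712°
wrap1 = wrap2 = π + 2β = 218.9424°

wrap2=218.94_deg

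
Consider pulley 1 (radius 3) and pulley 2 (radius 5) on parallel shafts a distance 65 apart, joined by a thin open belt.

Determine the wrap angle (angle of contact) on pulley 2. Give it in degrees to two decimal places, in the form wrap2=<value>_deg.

open belt: β = asin((r2−r1)/C) = asin(2/65) = 1.7632°
wrap1 = π − 2β = 176.4735°
wrap2 = π + 2β = 183.5265°

wrap2=183.53_deg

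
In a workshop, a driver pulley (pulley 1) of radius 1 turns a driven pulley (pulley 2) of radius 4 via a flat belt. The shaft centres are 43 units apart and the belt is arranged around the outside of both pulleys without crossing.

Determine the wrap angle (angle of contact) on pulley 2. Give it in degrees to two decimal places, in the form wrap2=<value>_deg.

open belt: β = asin((r2−r1)/C) = asin(3/43) = 4.0006°
wrap1 = π − 2β = 171.9987°
wrap2 = π + 2β = 188.0013°

wrap2=188.00_deg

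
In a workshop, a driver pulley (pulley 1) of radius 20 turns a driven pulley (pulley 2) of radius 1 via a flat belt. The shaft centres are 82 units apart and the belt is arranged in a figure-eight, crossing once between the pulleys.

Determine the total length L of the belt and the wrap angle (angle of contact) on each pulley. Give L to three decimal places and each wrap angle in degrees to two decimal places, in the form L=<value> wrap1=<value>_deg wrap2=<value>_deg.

crossed belt: β = asin((r1+r2)/C) = asin(21/82) = 14.8386°
wrap1 = wrap2 = π + 2β = 209.6773°
tangent length = C·cosβ = 79.2654
L = (r1+r2)·wrap + 2·C·cosβ = 21·3.6596 + 2·79.2654 = 235.3815

L=235.381 wrap1=209.68_deg wrap2=209.68_deg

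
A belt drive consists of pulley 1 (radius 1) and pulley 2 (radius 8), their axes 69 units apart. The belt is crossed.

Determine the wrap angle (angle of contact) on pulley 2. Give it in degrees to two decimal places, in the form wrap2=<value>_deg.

wrap2=194.99_deg

crossed belt: β = asin((r1+r2)/C) = asin(9/69) = 7.4947°
wrap1 = wrap2 = π + 2β = 194.9894°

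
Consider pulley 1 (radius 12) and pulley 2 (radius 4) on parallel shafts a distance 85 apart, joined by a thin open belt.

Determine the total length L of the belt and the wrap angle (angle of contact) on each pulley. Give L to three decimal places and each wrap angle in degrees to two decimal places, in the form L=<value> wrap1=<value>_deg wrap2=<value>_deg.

L=221.019 wrap1=190.80_deg wrap2=169.20_deg

open belt: β = asin((r2−r1)/C) = asin(-8/85) = -5.4005°
wrap1 = π − 2β = 190.8011°
wrap2 = π + 2β = 169.1989°
tangent length = C·cosβ = 84.6227
L = r1·wrap1 + r2·wrap2 + 2·C·cosβ = 12·3.3301 + 4·2.9531 + 2·84.6227 = 221.0190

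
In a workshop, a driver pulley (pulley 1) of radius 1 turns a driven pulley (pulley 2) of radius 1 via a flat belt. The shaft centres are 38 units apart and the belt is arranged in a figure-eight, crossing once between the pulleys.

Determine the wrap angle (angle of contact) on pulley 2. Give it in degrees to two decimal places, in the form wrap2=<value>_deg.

wrap2=186.03_deg

crossed belt: β = asin((r1+r2)/C) = asin(2/38) = 3.0170°
wrap1 = wrap2 = π + 2β = 186.0339°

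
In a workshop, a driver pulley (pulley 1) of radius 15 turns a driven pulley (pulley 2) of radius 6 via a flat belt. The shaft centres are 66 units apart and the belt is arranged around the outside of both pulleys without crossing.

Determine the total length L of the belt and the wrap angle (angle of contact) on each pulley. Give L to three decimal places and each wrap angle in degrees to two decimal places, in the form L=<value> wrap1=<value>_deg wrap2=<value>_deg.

open belt: β = asin((r2−r1)/C) = asin(-9/66) = -7.8375°
wrap1 = π − 2β = 195.6750°
wrap2 = π + 2β = 164.3250°
tangent length = C·cosβ = 65.3835
L = r1·wrap1 + r2·wrap2 + 2·C·cosβ = 15·3.4152 + 6·2.8680 + 2·65.3835 = 199.2026

L=199.203 wrap1=195.67_deg wrap2=164.33_deg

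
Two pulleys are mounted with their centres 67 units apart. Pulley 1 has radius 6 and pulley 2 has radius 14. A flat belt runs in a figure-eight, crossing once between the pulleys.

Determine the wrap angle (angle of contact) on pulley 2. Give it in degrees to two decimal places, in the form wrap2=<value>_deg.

crossed belt: β = asin((r1+r2)/C) = asin(20/67) = 17.3680°
wrap1 = wrap2 = π + 2β = 214.7360°

wrap2=214.74_deg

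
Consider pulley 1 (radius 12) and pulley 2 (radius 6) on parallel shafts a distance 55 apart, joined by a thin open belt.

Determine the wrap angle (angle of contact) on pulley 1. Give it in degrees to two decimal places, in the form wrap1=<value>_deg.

open belt: β = asin((r2−r1)/C) = asin(-6/55) = -6.2629°
wrap1 = π − 2β = 192.5258°
wrap2 = π + 2β = 167.4742°

wrap1=192.53_deg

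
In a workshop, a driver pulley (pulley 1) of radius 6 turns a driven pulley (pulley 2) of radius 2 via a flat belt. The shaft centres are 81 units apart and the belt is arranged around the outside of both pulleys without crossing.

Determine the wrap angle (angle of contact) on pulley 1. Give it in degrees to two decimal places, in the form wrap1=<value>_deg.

open belt: β = asin((r2−r1)/C) = asin(-4/81) = -2.8306°
wrap1 = π − 2β = 185.6611°
wrap2 = π + 2β = 174.3389°

wrap1=185.66_deg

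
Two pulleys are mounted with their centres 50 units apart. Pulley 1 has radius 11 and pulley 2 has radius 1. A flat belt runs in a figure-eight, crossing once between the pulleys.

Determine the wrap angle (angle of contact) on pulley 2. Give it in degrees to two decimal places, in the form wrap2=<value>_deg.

wrap2=207.77_deg

crossed belt: β = asin((r1+r2)/C) = asin(12/50) = 13.8865°
wrap1 = wrap2 = π + 2β = 207.7731°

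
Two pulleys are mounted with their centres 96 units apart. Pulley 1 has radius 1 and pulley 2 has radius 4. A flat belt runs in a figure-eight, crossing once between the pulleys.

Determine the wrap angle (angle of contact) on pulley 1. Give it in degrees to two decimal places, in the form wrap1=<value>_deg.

wrap1=185.97_deg

crossed belt: β = asin((r1+r2)/C) = asin(5/96) = 2.9855°
wrap1 = wrap2 = π + 2β = 185.9710°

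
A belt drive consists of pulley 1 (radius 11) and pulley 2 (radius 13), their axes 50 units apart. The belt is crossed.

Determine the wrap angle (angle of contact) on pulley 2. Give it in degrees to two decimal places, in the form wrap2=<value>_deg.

wrap2=237.37_deg

crossed belt: β = asin((r1+r2)/C) = asin(24/50) = 28.6854°
wrap1 = wrap2 = π + 2β = 237.3708°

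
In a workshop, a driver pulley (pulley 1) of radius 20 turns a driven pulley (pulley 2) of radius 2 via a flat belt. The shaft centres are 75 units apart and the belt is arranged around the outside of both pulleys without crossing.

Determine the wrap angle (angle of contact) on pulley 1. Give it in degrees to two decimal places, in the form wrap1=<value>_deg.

open belt: β = asin((r2−r1)/C) = asin(-18/75) = -13.8865°
wrap1 = π − 2β = 207.7731°
wrap2 = π + 2β = 152.2269°

wrap1=207.77_deg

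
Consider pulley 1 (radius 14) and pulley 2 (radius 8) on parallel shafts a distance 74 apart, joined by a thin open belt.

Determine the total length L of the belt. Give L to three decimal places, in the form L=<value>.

L=217.602

open belt: β = asin((r2−r1)/C) = asin(-6/74) = -4.6507°
wrap1 = π − 2β = 189.3014°
wrap2 = π + 2β = 170.6986°
tangent length = C·cosβ = 73.7564
L = r1·wrap1 + r2·wrap2 + 2·C·cosβ = 14·3.3039 + 8·2.9793 + 2·73.7564 = 217.6018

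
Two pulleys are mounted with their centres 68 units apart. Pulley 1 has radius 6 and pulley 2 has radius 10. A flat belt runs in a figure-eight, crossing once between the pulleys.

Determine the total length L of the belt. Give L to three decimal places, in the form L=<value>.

crossed belt: β = asin((r1+r2)/C) = asin(16/68) = 13.6090°
wrap1 = wrap2 = π + 2β = 207.2179°
tangent length = C·cosβ = 66.0908
L = (r1+r2)·wrap + 2·C·cosβ = 16·3.6166 + 2·66.0908 = 190.0479

L=190.048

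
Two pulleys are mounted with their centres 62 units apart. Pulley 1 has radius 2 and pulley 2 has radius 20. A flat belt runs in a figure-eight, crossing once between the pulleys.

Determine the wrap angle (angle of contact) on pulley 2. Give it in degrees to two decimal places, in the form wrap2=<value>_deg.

wrap2=221.57_deg

crossed belt: β = asin((r1+r2)/C) = asin(22/62) = 20.7836°
wrap1 = wrap2 = π + 2β = 221.5671°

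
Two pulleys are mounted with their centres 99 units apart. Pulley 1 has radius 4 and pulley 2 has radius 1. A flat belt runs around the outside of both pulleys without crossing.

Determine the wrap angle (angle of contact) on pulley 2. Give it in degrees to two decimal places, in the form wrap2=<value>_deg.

wrap2=176.53_deg

open belt: β = asin((r2−r1)/C) = asin(-3/99) = -1.7365°
wrap1 = π − 2β = 183.4730°
wrap2 = π + 2β = 176.5270°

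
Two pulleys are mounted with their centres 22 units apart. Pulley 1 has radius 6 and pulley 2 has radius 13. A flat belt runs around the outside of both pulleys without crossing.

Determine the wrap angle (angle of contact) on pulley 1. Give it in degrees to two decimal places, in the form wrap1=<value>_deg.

open belt: β = asin((r2−r1)/C) = asin(7/22) = 18.5530°
wrap1 = π − 2β = 142.8940°
wrap2 = π + 2β = 217.1060°

wrap1=142.89_deg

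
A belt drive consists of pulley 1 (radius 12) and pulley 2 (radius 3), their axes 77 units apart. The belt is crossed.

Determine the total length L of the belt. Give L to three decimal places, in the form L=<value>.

crossed belt: β = asin((r1+r2)/C) = asin(15/77) = 11.2333°
wrap1 = wrap2 = π + 2β = 202.4667°
tangent length = C·cosβ = 75.5248
L = (r1+r2)·wrap + 2·C·cosβ = 15·3.5337 + 2·75.5248 = 204.0553

L=204.055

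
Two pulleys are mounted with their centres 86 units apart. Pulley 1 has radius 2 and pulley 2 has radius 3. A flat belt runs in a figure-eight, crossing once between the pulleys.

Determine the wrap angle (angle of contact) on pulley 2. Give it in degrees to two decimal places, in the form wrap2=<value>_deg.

crossed belt: β = asin((r1+r2)/C) = asin(5/86) = 3.3330°
wrap1 = wrap2 = π + 2β = 186.6661°

wrap2=186.67_deg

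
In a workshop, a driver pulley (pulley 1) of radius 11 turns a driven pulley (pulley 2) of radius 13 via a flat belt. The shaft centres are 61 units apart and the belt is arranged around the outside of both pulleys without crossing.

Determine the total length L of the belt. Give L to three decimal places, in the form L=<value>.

open belt: β = asin((r2−r1)/C) = asin(2/61) = 1.8789°
wrap1 = π − 2β = 176.2422°
wrap2 = π + 2β = 183.7578°
tangent length = C·cosβ = 60.9672
L = r1·wrap1 + r2·wrap2 + 2·C·cosβ = 11·3.0760 + 13·3.2072 + 2·60.9672 = 197.4638

L=197.464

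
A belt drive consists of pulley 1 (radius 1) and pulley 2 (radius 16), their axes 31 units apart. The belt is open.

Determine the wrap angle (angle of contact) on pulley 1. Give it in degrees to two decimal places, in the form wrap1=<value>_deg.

open belt: β = asin((r2−r1)/C) = asin(15/31) = 28.9385°
wrap1 = π − 2β = 122.1229°
wrap2 = π + 2β = 237.8771°

wrap1=122.12_deg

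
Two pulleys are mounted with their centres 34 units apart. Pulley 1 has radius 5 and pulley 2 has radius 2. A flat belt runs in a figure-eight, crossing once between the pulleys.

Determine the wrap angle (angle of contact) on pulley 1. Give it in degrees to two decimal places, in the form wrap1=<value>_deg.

wrap1=203.76_deg

crossed belt: β = asin((r1+r2)/C) = asin(7/34) = 11.8812°
wrap1 = wrap2 = π + 2β = 203.7623°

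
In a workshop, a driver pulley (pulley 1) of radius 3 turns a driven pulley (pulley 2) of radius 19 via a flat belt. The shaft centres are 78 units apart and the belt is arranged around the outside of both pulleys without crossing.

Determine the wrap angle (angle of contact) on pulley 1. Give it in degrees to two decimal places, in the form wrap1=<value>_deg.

wrap1=156.33_deg

open belt: β = asin((r2−r1)/C) = asin(16/78) = 11.8370°
wrap1 = π − 2β = 156.3260°
wrap2 = π + 2β = 203.6740°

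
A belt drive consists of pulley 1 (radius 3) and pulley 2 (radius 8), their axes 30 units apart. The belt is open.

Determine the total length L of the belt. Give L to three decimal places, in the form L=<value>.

open belt: β = asin((r2−r1)/C) = asin(5/30) = 9.5941°
wrap1 = π − 2β = 160.8119°
wrap2 = π + 2β = 199.1881°
tangent length = C·cosβ = 29.5804
L = r1·wrap1 + r2·wrap2 + 2·C·cosβ = 3·2.8067 + 8·3.4765 + 2·29.5804 = 95.3928

L=95.393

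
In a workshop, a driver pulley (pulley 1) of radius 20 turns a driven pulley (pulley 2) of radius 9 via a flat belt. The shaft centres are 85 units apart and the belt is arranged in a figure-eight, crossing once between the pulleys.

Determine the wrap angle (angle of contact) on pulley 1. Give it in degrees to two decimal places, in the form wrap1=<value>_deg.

wrap1=219.90_deg

crossed belt: β = asin((r1+r2)/C) = asin(29/85) = 19.9486°
wrap1 = wrap2 = π + 2β = 219.8971°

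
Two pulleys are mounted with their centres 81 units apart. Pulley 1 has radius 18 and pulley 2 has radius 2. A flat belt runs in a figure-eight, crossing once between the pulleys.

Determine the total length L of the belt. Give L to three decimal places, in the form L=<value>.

L=229.796

crossed belt: β = asin((r1+r2)/C) = asin(20/81) = 14.2949°
wrap1 = wrap2 = π + 2β = 208.5899°
tangent length = C·cosβ = 78.4920
L = (r1+r2)·wrap + 2·C·cosβ = 20·3.6406 + 2·78.4920 = 229.7957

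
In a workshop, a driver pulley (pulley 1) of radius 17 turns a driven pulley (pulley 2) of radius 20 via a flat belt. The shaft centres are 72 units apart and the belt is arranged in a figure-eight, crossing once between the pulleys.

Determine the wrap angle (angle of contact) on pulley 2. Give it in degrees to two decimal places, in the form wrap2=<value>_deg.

wrap2=241.85_deg

crossed belt: β = asin((r1+r2)/C) = asin(37/72) = 30.9232°
wrap1 = wrap2 = π + 2β = 241.8464°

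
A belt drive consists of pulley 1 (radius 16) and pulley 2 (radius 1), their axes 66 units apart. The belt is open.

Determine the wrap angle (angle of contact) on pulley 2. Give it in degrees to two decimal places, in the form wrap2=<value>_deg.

wrap2=153.73_deg

open belt: β = asin((r2−r1)/C) = asin(-15/66) = -13.1366°
wrap1 = π − 2β = 206.2731°
wrap2 = π + 2β = 153.7269°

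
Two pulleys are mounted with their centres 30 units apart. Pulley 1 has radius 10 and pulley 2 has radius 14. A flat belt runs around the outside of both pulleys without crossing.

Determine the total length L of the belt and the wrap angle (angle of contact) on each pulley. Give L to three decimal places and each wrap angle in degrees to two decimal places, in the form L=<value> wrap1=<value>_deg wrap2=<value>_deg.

L=135.932 wrap1=164.68_deg wrap2=195.32_deg

open belt: β = asin((r2−r1)/C) = asin(4/30) = 7.6623°
wrap1 = π − 2β = 164.6755°
wrap2 = π + 2β = 195.3245°
tangent length = C·cosβ = 29.7321
L = r1·wrap1 + r2·wrap2 + 2·C·cosβ = 10·2.8741 + 14·3.4091 + 2·29.7321 = 135.9324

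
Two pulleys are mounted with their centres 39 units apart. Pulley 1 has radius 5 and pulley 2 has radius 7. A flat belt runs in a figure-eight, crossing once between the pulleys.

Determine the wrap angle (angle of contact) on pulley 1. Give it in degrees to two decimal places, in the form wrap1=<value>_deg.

crossed belt: β = asin((r1+r2)/C) = asin(12/39) = 17.9202°
wrap1 = wrap2 = π + 2β = 215.8404°

wrap1=215.84_deg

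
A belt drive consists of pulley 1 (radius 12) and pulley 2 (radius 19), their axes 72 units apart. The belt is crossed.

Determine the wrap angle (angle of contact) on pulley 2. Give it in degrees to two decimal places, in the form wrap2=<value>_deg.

wrap2=231.01_deg

crossed belt: β = asin((r1+r2)/C) = asin(31/72) = 25.5028°
wrap1 = wrap2 = π + 2β = 231.0056°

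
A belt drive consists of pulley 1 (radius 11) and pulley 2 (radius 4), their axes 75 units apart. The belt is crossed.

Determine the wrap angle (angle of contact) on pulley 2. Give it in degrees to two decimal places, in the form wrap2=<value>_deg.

wrap2=203.07_deg

crossed belt: β = asin((r1+r2)/C) = asin(15/75) = 11.5370°
wrap1 = wrap2 = π + 2β = 203.0739°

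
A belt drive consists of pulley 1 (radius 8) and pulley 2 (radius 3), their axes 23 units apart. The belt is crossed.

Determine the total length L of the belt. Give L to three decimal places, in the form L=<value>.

crossed belt: β = asin((r1+r2)/C) = asin(11/23) = 28.5719°
wrap1 = wrap2 = π + 2β = 237.1438°
tangent length = C·cosβ = 20.1990
L = (r1+r2)·wrap + 2·C·cosβ = 11·4.1389 + 2·20.1990 = 85.9264

L=85.926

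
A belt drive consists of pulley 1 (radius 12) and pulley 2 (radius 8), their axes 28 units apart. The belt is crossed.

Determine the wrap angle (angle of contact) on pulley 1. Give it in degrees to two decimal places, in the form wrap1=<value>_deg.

wrap1=271.17_deg

crossed belt: β = asin((r1+r2)/C) = asin(20/28) = 45.5847°
wrap1 = wrap2 = π + 2β = 271.1694°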